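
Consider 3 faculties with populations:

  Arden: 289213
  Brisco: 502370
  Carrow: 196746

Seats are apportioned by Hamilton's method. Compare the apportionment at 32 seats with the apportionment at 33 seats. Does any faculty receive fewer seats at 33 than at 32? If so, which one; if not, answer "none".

Carrow

At 32 seats: Arden 9, Brisco 16, Carrow 7.
At 33 seats: Arden 10, Brisco 17, Carrow 6.
Carrow drops from 7 to 6.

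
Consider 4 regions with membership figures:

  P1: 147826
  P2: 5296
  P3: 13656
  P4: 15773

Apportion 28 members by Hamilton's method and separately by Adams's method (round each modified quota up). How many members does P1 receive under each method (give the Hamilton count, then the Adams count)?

Hamilton: P1 23, P2 1, P3 2, P4 2.
Adams: P1 22, P2 1, P3 2, P4 3.
P1 gets 23 under Hamilton and 22 under Adams.

23 and 22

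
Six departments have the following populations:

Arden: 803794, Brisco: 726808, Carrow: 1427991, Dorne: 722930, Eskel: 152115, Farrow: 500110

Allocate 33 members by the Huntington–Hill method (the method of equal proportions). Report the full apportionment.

Arden 6, Brisco 6, Carrow 11, Dorne 5, Eskel 1, Farrow 4

With divisor 132342: modified quotas Arden 6.074, Brisco 5.492, Carrow 10.790, Dorne 5.463, Eskel 1.149, Farrow 3.779.
Geometric-mean thresholds: Arden √(6·7)=6.481, Brisco √(5·6)=5.477, Carrow √(10·11)=10.488, Dorne √(5·6)=5.477, Eskel √(1·2)=1.414, Farrow √(3·4)=3.464.
Each quota rounded against its threshold gives Arden 6, Brisco 6, Carrow 11, Dorne 5, Eskel 1, Farrow 4 (total 33).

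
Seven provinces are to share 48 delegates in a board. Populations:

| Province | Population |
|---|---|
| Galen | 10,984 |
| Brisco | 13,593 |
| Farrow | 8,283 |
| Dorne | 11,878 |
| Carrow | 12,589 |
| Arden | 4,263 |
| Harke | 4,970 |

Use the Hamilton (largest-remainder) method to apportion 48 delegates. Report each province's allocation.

Galen 8, Brisco 10, Farrow 6, Dorne 8, Carrow 9, Arden 3, Harke 4

Standard divisor: 66560 ÷ 48 ≈ 1386.667.
Standard quotas: Galen 7.9212, Brisco 9.8026, Farrow 5.9733, Dorne 8.5659, Carrow 9.0786, Arden 3.0743, Harke 3.5841.
Lower quotas: Galen 7, Brisco 9, Farrow 5, Dorne 8, Carrow 9, Arden 3, Harke 3 (sum 44, leaving 4 seats).
Remainders in descending order: Farrow 0.9733, Galen 0.9212, Brisco 0.8026, Harke 0.5841, Dorne 0.5659, Carrow 0.0786, Arden 0.0743.
Largest remainders: Farrow, Galen, Brisco, Harke receive the extra seats.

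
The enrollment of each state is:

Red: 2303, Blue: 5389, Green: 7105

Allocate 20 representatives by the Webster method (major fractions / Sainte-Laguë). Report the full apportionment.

Standard divisor 14797/20 ≈ 739.85; standard quotas: Red 3.113, Blue 7.284, Green 9.603.
Rounding to the nearest integer gives Red 3, Blue 7, Green 10 — total 20, matching the house size, so no adjustment is needed.

Red: 3, Blue: 7, Green: 10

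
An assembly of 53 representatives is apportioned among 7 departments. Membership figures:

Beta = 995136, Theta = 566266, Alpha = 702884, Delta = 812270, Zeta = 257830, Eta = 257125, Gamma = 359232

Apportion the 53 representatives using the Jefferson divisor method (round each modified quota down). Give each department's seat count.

Standard divisor 3950743/53 ≈ 74542.321; standard quotas: Beta 13.350, Theta 7.597, Alpha 9.429, Delta 10.897, Zeta 3.459, Eta 3.449, Gamma 4.819.
Rounding down gives 13, 7, 9, 10, 3, 3, 4 = 49 seats, so the divisor must be adjusted.
With modified divisor 70500: modified quotas Beta 14.115, Theta 8.032, Alpha 9.970, Delta 11.522, Zeta 3.657, Eta 3.647, Gamma 5.095.
Rounding down: Beta 14, Theta 8, Alpha 9, Delta 11, Zeta 3, Eta 3, Gamma 5 (total 53).

Beta: 14, Theta: 8, Alpha: 9, Delta: 11, Zeta: 3, Eta: 3, Gamma: 5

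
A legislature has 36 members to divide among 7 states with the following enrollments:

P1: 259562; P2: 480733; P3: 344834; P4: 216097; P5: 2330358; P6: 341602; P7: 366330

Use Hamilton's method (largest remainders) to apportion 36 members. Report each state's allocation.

Standard divisor: 4339516 ÷ 36 ≈ 120542.111.
Standard quotas: P1 2.1533, P2 3.9881, P3 2.8607, P4 1.7927, P5 19.3323, P6 2.8339, P7 3.0390.
Lower quotas: P1 2, P2 3, P3 2, P4 1, P5 19, P6 2, P7 3 (sum 32, leaving 4 seats).
Remainders in descending order: P2 0.9881, P3 0.8607, P6 0.8339, P4 0.7927, P5 0.3323, P1 0.1533, P7 0.0390.
Largest remainders: P2, P3, P6, P4 receive the extra seats.

P1: 2, P2: 4, P3: 3, P4: 2, P5: 19, P6: 3, P7: 3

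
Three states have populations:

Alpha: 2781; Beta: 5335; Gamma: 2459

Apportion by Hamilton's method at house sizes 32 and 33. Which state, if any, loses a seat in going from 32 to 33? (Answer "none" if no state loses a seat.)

At 32 seats: Alpha 8, Beta 16, Gamma 8.
At 33 seats: Alpha 9, Beta 16, Gamma 8.
No state's allocation decreased.

none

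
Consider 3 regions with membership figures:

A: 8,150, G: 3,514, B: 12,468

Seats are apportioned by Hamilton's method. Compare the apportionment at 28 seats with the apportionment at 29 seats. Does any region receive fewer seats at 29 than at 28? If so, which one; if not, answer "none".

none

At 28 seats: A 9, G 4, B 15.
At 29 seats: A 10, G 4, B 15.
No region's allocation decreased.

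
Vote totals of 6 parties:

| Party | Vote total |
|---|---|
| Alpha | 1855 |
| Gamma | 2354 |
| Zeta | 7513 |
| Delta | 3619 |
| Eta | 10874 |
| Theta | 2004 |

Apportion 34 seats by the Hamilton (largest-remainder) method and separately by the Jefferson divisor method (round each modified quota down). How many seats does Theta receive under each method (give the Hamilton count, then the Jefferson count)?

Hamilton: Alpha 2, Gamma 3, Zeta 9, Delta 4, Eta 13, Theta 3.
Jefferson: Alpha 2, Gamma 3, Zeta 9, Delta 4, Eta 14, Theta 2.
Theta gets 3 under Hamilton and 2 under Jefferson.

3 and 2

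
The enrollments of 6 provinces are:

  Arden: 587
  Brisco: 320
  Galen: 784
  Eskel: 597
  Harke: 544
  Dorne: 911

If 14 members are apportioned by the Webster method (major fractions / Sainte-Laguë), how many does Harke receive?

Standard divisor 3743/14 ≈ 267.357; standard quotas: Arden 2.196, Brisco 1.197, Galen 2.932, Eskel 2.233, Harke 2.035, Dorne 3.407.
Rounding to the nearest integer gives 2, 1, 3, 2, 2, 3 = 13 seats, so the divisor must be adjusted.
With modified divisor 250: modified quotas Arden 2.348, Brisco 1.280, Galen 3.136, Eskel 2.388, Harke 2.176, Dorne 3.644.
Rounding to the nearest integer: Arden 2, Brisco 1, Galen 3, Eskel 2, Harke 2, Dorne 4 (total 14).
Harke receives 2.

2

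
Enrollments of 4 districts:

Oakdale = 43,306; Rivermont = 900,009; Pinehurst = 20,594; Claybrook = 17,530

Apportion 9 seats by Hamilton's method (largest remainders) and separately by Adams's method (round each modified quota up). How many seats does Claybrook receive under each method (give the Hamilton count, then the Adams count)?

0 and 1

Hamilton: Oakdale 1, Rivermont 8, Pinehurst 0, Claybrook 0.
Adams: Oakdale 1, Rivermont 6, Pinehurst 1, Claybrook 1.
Claybrook gets 0 under Hamilton and 1 under Adams.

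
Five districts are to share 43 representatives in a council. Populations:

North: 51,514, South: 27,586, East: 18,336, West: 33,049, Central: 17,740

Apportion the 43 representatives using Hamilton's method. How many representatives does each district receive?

Standard divisor: 148225 ÷ 43 ≈ 3447.093.
Standard quotas: North 14.9442, South 8.0027, East 5.3193, West 9.5875, Central 5.1464.
Lower quotas: North 14, South 8, East 5, West 9, Central 5 (sum 41, leaving 2 seats).
Remainders in descending order: North 0.9442, West 0.5875, East 0.3193, Central 0.1464, South 0.0027.
Largest remainders: North, West receive the extra seats.

North: 15; South: 8; East: 5; West: 10; Central: 5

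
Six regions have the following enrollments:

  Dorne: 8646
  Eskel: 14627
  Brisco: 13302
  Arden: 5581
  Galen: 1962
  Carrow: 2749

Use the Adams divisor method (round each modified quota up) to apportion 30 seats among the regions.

Standard divisor 46867/30 ≈ 1562.233; standard quotas: Dorne 5.534, Eskel 9.363, Brisco 8.515, Arden 3.572, Galen 1.256, Carrow 1.760.
Rounding up gives 6, 10, 9, 4, 2, 2 = 33 seats, so the divisor must be adjusted.
With modified divisor 1800: modified quotas Dorne 4.803, Eskel 8.126, Brisco 7.390, Arden 3.101, Galen 1.090, Carrow 1.527.
Rounding up: Dorne 5, Eskel 9, Brisco 8, Arden 4, Galen 2, Carrow 2 (total 30).

Dorne 5, Eskel 9, Brisco 8, Arden 4, Galen 2, Carrow 2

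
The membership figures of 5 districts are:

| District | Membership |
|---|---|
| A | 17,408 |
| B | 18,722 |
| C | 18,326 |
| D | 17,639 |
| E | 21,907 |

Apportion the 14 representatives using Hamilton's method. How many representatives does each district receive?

A 2, B 3, C 3, D 3, E 3

Standard divisor: 94002 ÷ 14 ≈ 6714.429.
Standard quotas: A 2.5926, B 2.7883, C 2.7293, D 2.6270, E 3.2627.
Lower quotas: A 2, B 2, C 2, D 2, E 3 (sum 11, leaving 3 seats).
Remainders in descending order: B 0.7883, C 0.7293, D 0.6270, A 0.5926, E 0.2627.
The surplus seats go to B, C, D.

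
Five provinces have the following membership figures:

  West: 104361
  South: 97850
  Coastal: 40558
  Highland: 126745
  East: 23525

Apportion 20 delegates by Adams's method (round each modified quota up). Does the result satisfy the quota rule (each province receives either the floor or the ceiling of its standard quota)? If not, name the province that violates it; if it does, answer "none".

Standard quotas: West 5.310, South 4.979, Coastal 2.064, Highland 6.449, East 1.197.
Adams allocation: West 5, South 5, Coastal 2, Highland 6, East 2.
Every allocation lies between the lower and upper quota.

none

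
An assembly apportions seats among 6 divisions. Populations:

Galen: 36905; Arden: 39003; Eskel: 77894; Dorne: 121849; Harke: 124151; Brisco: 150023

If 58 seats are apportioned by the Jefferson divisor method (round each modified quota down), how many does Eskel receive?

Standard divisor 549825/58 ≈ 9479.741; standard quotas: Galen 3.893, Arden 4.114, Eskel 8.217, Dorne 12.854, Harke 13.096, Brisco 15.826.
Rounding down gives 3, 4, 8, 12, 13, 15 = 55 seats, so the divisor must be adjusted.
With modified divisor 9000: modified quotas Galen 4.101, Arden 4.334, Eskel 8.655, Dorne 13.539, Harke 13.795, Brisco 16.669.
Rounding down: Galen 4, Arden 4, Eskel 8, Dorne 13, Harke 13, Brisco 16 (total 58).
Eskel receives 8.

8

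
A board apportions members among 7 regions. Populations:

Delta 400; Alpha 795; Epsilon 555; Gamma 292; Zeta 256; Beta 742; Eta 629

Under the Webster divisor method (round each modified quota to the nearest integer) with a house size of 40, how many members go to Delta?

4

Standard divisor 3669/40 ≈ 91.725; standard quotas: Delta 4.361, Alpha 8.667, Epsilon 6.051, Gamma 3.183, Zeta 2.791, Beta 8.089, Eta 6.857.
Rounding to the nearest integer gives Delta 4, Alpha 9, Epsilon 6, Gamma 3, Zeta 3, Beta 8, Eta 7 — total 40, matching the house size, so no adjustment is needed.
Delta receives 4.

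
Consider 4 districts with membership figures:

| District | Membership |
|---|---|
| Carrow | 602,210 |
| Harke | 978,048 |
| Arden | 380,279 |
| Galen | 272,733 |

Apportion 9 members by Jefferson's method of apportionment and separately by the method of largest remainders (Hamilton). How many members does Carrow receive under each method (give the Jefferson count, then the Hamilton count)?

3 and 2

Jefferson: Carrow 3, Harke 4, Arden 1, Galen 1.
Hamilton: Carrow 2, Harke 4, Arden 2, Galen 1.
Carrow gets 3 under Jefferson and 2 under Hamilton.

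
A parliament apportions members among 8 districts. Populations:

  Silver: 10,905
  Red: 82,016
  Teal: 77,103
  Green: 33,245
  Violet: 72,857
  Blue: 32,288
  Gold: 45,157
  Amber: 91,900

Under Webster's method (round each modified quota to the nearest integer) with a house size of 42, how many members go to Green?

3

Standard divisor 445471/42 ≈ 10606.452; standard quotas: Silver 1.028, Red 7.733, Teal 7.269, Green 3.134, Violet 6.869, Blue 3.044, Gold 4.258, Amber 8.665.
Rounding to the nearest integer gives Silver 1, Red 8, Teal 7, Green 3, Violet 7, Blue 3, Gold 4, Amber 9 — total 42, matching the house size, so no adjustment is needed.
Green receives 3.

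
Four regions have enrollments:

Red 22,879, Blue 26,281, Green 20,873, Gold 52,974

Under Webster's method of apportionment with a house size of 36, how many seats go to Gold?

15

Standard divisor 123007/36 ≈ 3416.861; standard quotas: Red 6.696, Blue 7.692, Green 6.109, Gold 15.504.
Rounding to the nearest integer gives 7, 8, 6, 16 = 37 seats, so the divisor must be adjusted.
With modified divisor 3460: modified quotas Red 6.612, Blue 7.596, Green 6.033, Gold 15.310.
Rounding to the nearest integer: Red 7, Blue 8, Green 6, Gold 15 (total 36).
Gold receives 15.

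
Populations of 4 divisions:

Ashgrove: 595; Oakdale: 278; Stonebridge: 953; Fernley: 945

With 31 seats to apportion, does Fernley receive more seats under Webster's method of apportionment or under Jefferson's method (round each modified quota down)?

Webster: Ashgrove 7, Oakdale 3, Stonebridge 11, Fernley 10.
Jefferson: Ashgrove 6, Oakdale 3, Stonebridge 11, Fernley 11.
Fernley gets 10 under Webster and 11 under Jefferson.

Jefferson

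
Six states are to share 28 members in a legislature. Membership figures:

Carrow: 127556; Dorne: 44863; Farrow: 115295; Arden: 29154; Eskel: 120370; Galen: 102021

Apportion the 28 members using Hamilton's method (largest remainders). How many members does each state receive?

Total 539259; standard divisor 539259/28 ≈ 19259.25.
Standard quotas: Carrow 6.6231, Dorne 2.3294, Farrow 5.9865, Arden 1.5138, Eskel 6.2500, Galen 5.2972.
Lower quotas: Carrow 6, Dorne 2, Farrow 5, Arden 1, Eskel 6, Galen 5 (sum 25, leaving 3 seats).
Remainders in descending order: Farrow 0.9865, Carrow 0.6231, Arden 0.5138, Dorne 0.3294, Galen 0.2972, Eskel 0.2500.
Largest remainders: Farrow, Carrow, Arden receive the extra seats.

Carrow 7; Dorne 2; Farrow 6; Arden 2; Eskel 6; Galen 5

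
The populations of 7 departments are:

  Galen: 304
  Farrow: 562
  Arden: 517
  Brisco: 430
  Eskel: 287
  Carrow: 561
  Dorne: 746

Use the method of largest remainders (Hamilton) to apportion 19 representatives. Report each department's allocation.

Galen 2, Farrow 3, Arden 3, Brisco 2, Eskel 2, Carrow 3, Dorne 4

The standard divisor is 3407/19 ≈ 179.316.
Standard quotas: Galen 1.695, Farrow 3.134, Arden 2.883, Brisco 2.398, Eskel 1.601, Carrow 3.129, Dorne 4.160.
Lower quotas: Galen 1, Farrow 3, Arden 2, Brisco 2, Eskel 1, Carrow 3, Dorne 4 (sum 16, leaving 3 seats).
Remainders in descending order: Arden 0.883, Galen 0.695, Eskel 0.601, Brisco 0.398, Dorne 0.160, Farrow 0.134, Carrow 0.129.
Largest remainders: Arden, Galen, Eskel receive the extra seats.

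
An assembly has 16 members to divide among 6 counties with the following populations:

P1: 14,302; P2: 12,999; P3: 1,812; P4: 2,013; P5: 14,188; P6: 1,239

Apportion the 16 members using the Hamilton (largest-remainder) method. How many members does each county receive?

Total 46553; standard divisor 46553/16 ≈ 2909.562.
Standard quotas: P1 4.9155, P2 4.4677, P3 0.6228, P4 0.6919, P5 4.8763, P6 0.4258.
Lower quotas: P1 4, P2 4, P3 0, P4 0, P5 4, P6 0 (sum 12, leaving 4 seats).
Remainders in descending order: P1 0.9155, P5 0.8763, P4 0.6919, P3 0.6228, P2 0.4677, P6 0.4258.
The surplus seats go to P1, P5, P4, P3.

P1 5; P2 4; P3 1; P4 1; P5 5; P6 0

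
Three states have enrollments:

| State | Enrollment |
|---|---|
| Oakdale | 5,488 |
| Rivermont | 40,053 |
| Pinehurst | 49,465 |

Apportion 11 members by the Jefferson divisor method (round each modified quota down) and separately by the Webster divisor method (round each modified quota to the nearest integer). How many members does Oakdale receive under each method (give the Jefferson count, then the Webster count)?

Jefferson: Oakdale 0, Rivermont 5, Pinehurst 6.
Webster: Oakdale 1, Rivermont 4, Pinehurst 6.
Oakdale gets 0 under Jefferson and 1 under Webster.

0 and 1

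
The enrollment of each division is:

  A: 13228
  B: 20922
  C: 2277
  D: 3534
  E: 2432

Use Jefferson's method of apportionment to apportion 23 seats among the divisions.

Standard divisor 42393/23 ≈ 1843.174; standard quotas: A 7.177, B 11.351, C 1.235, D 1.917, E 1.319.
Rounding down gives 7, 11, 1, 1, 1 = 21 seats, so the divisor must be adjusted.
With modified divisor 1700: modified quotas A 7.781, B 12.307, C 1.339, D 2.079, E 1.431.
Rounding down: A 7, B 12, C 1, D 2, E 1 (total 23).

A: 7, B: 12, C: 1, D: 2, E: 1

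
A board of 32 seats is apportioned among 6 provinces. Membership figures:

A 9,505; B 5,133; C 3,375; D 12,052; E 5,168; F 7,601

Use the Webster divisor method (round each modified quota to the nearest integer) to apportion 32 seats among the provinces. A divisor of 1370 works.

With modified divisor 1370: modified quotas A 6.938, B 3.747, C 2.464, D 8.797, E 3.772, F 5.548.
Rounding to the nearest integer: A 7, B 4, C 2, D 9, E 4, F 6 (total 32).

A: 7, B: 4, C: 2, D: 9, E: 4, F: 6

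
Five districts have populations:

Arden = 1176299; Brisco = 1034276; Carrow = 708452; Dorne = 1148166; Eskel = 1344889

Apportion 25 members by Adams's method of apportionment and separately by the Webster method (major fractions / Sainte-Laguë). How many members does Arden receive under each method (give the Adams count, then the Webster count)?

Adams: Arden 5, Brisco 5, Carrow 4, Dorne 5, Eskel 6.
Webster: Arden 6, Brisco 5, Carrow 3, Dorne 5, Eskel 6.
Arden gets 5 under Adams and 6 under Webster.

5 and 6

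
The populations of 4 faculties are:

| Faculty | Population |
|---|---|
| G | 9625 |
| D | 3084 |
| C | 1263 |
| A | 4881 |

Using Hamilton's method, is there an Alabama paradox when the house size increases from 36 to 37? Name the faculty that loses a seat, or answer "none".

C

At 36 seats: G 18, D 6, C 3, A 9.
At 37 seats: G 19, D 6, C 2, A 10.
C drops from 3 to 2.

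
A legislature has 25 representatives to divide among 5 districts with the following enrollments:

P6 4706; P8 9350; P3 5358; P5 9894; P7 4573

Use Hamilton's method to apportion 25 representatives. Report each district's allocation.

Standard divisor: 33881 ÷ 25 ≈ 1355.24.
Standard quotas: P6 3.4724, P8 6.8991, P3 3.9535, P5 7.3006, P7 3.3743.
Lower quotas: P6 3, P8 6, P3 3, P5 7, P7 3 (sum 22, leaving 3 seats).
Remainders in descending order: P3 0.9535, P8 0.8991, P6 0.4724, P7 0.3743, P5 0.3006.
The surplus seats go to P3, P8, P6.

P6 4, P8 7, P3 4, P5 7, P7 3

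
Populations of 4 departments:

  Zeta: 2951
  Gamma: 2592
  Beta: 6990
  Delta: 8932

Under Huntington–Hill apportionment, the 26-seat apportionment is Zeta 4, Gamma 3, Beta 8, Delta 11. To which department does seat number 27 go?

Priority for the next seat is population ÷ (√(s·(s+1))).
Priorities: Zeta 659.864, Gamma 748.246, Beta 823.779, Delta 777.431.
Highest priority: Beta.

Beta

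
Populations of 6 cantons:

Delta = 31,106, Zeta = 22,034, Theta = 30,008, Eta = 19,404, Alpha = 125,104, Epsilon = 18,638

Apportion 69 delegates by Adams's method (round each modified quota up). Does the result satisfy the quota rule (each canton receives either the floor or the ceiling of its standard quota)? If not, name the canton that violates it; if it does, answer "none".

Alpha

Standard quotas: Delta 8.714, Zeta 6.173, Theta 8.407, Eta 5.436, Alpha 35.048, Epsilon 5.221.
Adams allocation: Delta 9, Zeta 6, Theta 9, Eta 6, Alpha 34, Epsilon 5.
Alpha has quota 35.048 (lower 35, upper 36) but receives 34 — outside the quota interval.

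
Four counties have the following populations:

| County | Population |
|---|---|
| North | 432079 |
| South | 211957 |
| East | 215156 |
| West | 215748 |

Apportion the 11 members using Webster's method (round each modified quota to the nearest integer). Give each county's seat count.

Standard divisor 1074940/11 ≈ 97721.818; standard quotas: North 4.422, South 2.169, East 2.202, West 2.208.
Rounding to the nearest integer gives 4, 2, 2, 2 = 10 seats, so the divisor must be adjusted.
With modified divisor 91200: modified quotas North 4.738, South 2.324, East 2.359, West 2.366.
Rounding to the nearest integer: North 5, South 2, East 2, West 2 (total 11).

North 5; South 2; East 2; West 2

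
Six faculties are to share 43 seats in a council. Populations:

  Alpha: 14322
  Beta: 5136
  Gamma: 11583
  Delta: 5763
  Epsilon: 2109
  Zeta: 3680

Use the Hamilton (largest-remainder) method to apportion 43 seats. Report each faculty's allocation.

Alpha: 14; Beta: 5; Gamma: 12; Delta: 6; Epsilon: 2; Zeta: 4

Total 42593; standard divisor 42593/43 ≈ 990.535.
Standard quotas: Alpha 14.4589, Beta 5.1851, Gamma 11.6937, Delta 5.8181, Epsilon 2.1292, Zeta 3.7152.
Lower quotas: Alpha 14, Beta 5, Gamma 11, Delta 5, Epsilon 2, Zeta 3 (sum 40, leaving 3 seats).
Remainders in descending order: Delta 0.8181, Zeta 0.7152, Gamma 0.6937, Alpha 0.4589, Beta 0.1851, Epsilon 0.1292.
The surplus seats go to Delta, Zeta, Gamma.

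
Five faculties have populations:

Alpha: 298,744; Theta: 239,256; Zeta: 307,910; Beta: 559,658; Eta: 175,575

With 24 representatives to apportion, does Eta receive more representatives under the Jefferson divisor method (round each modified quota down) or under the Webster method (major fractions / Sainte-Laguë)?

Webster

Jefferson: Alpha 4, Theta 4, Zeta 5, Beta 9, Eta 2.
Webster: Alpha 4, Theta 4, Zeta 5, Beta 8, Eta 3.
Eta gets 2 under Jefferson and 3 under Webster.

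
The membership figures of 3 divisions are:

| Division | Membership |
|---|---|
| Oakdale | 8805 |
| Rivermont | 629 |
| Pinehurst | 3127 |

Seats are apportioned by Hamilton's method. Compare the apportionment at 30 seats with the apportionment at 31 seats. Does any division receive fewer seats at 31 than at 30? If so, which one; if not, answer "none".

Rivermont

At 30 seats: Oakdale 21, Rivermont 2, Pinehurst 7.
At 31 seats: Oakdale 22, Rivermont 1, Pinehurst 8.
Rivermont drops from 2 to 1.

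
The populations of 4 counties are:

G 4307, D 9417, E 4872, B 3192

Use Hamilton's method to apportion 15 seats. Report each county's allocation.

The standard divisor is 21788/15 ≈ 1452.533.
Standard quotas: G 2.9652, D 6.4832, E 3.3541, B 2.1975.
Lower quotas: G 2, D 6, E 3, B 2 (sum 13, leaving 2 seats).
Remainders in descending order: G 0.9652, D 0.4832, E 0.3541, B 0.1975.
The surplus seats go to G, D.

G 3; D 7; E 3; B 2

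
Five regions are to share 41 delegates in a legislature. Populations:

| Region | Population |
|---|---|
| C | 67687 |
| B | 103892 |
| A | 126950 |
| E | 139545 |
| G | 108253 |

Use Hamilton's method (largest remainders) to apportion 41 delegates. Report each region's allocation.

C=5, B=8, A=10, E=10, G=8

Total 546327; standard divisor 546327/41 ≈ 13325.049.
Standard quotas: C 5.0797, B 7.7967, A 9.5272, E 10.4724, G 8.1240.
Lower quotas: C 5, B 7, A 9, E 10, G 8 (sum 39, leaving 2 seats).
Remainders in descending order: B 0.7967, A 0.5272, E 0.4724, G 0.1240, C 0.0797.
The surplus seats go to B, A.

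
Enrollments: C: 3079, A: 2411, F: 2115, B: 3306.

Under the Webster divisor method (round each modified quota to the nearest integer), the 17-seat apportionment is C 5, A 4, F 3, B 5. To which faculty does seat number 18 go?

Priority for the next seat is population ÷ (current seats + 0.5).
Priorities: C 559.818, A 535.778, F 604.286, B 601.091.
Highest priority: F.

F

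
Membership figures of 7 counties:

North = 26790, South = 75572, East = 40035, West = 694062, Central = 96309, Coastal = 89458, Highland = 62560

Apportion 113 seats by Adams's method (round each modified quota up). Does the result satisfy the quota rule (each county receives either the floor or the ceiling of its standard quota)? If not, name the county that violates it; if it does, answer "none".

Standard quotas: North 2.791, South 7.872, East 4.170, West 72.299, Central 10.032, Coastal 9.319, Highland 6.517.
Adams allocation: North 3, South 8, East 5, West 70, Central 10, Coastal 10, Highland 7.
West has quota 72.299 (lower 72, upper 73) but receives 70 — outside the quota interval.

West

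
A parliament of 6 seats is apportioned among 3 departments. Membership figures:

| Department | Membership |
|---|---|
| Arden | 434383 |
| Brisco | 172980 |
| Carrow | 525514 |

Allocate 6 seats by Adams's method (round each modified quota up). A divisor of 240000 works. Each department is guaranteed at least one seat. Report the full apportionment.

With modified divisor 240000: modified quotas Arden 1.810, Brisco 0.721, Carrow 2.190.
Rounding up: Arden 2, Brisco 1, Carrow 3 (total 6).

Arden 2, Brisco 1, Carrow 3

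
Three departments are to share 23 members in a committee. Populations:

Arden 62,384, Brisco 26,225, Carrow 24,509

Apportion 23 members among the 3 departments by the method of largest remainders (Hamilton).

Arden=13, Brisco=5, Carrow=5

The standard divisor is 113118/23 ≈ 4918.174.
Standard quotas: Arden 12.6844, Brisco 5.3323, Carrow 4.9834.
Lower quotas: Arden 12, Brisco 5, Carrow 4 (sum 21, leaving 2 seats).
Remainders in descending order: Carrow 0.9834, Arden 0.6844, Brisco 0.3323.
Largest remainders: Carrow, Arden receive the extra seats.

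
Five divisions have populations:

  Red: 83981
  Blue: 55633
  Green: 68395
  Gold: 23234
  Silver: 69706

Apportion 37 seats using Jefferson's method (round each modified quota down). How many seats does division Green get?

8

Standard divisor 300949/37 ≈ 8133.757; standard quotas: Red 10.325, Blue 6.840, Green 8.409, Gold 2.856, Silver 8.570.
Rounding down gives 10, 6, 8, 2, 8 = 34 seats, so the divisor must be adjusted.
With modified divisor 7690: modified quotas Red 10.921, Blue 7.234, Green 8.894, Gold 3.021, Silver 9.064.
Rounding down: Red 10, Blue 7, Green 8, Gold 3, Silver 9 (total 37).
Green receives 8.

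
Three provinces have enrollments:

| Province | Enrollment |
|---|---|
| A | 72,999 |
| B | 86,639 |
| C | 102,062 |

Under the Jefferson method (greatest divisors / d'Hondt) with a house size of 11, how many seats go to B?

4

Standard divisor 261700/11 ≈ 23790.909; standard quotas: A 3.068, B 3.642, C 4.290.
Rounding down gives 3, 3, 4 = 10 seats, so the divisor must be adjusted.
With modified divisor 21000: modified quotas A 3.476, B 4.126, C 4.860.
Rounding down: A 3, B 4, C 4 (total 11).
B receives 4.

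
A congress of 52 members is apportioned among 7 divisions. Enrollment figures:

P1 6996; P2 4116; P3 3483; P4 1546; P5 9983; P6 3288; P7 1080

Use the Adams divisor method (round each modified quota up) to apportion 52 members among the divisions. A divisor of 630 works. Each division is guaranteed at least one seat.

P1=12, P2=7, P3=6, P4=3, P5=16, P6=6, P7=2

With modified divisor 630: modified quotas P1 11.105, P2 6.533, P3 5.529, P4 2.454, P5 15.846, P6 5.219, P7 1.714.
Rounding up: P1 12, P2 7, P3 6, P4 3, P5 16, P6 6, P7 2 (total 52).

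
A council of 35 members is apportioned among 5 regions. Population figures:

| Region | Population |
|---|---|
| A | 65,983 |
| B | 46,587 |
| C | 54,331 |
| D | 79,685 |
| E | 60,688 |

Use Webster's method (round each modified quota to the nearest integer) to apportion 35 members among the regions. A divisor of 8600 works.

A=8; B=5; C=6; D=9; E=7

With modified divisor 8600: modified quotas A 7.672, B 5.417, C 6.318, D 9.266, E 7.057.
Rounding to the nearest integer: A 8, B 5, C 6, D 9, E 7 (total 35).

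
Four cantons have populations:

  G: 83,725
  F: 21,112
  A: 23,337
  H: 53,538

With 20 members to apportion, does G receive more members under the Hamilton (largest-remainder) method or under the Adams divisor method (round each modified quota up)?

Hamilton: G 9, F 2, A 3, H 6.
Adams: G 8, F 3, A 3, H 6.
G gets 9 under Hamilton and 8 under Adams.

Hamilton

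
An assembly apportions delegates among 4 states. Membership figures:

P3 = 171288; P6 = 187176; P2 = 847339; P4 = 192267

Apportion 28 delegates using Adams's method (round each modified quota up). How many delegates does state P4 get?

Standard divisor 1398070/28 ≈ 49931.071; standard quotas: P3 3.430, P6 3.749, P2 16.970, P4 3.851.
Rounding up gives 4, 4, 17, 4 = 29 seats, so the divisor must be adjusted.
With modified divisor 54700: modified quotas P3 3.131, P6 3.422, P2 15.491, P4 3.515.
Rounding up: P3 4, P6 4, P2 16, P4 4 (total 28).
P4 receives 4.

4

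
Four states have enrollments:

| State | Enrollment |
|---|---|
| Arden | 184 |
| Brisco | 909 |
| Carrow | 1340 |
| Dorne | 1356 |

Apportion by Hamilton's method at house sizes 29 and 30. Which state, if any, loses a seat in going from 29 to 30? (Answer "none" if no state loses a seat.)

Arden

At 29 seats: Arden 2, Brisco 7, Carrow 10, Dorne 10.
At 30 seats: Arden 1, Brisco 7, Carrow 11, Dorne 11.
Arden drops from 2 to 1.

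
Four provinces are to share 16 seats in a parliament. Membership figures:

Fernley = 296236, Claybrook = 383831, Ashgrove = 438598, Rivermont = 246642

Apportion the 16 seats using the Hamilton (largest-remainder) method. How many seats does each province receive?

Total 1365307; standard divisor 1365307/16 ≈ 85331.688.
Standard quotas: Fernley 3.4716, Claybrook 4.4981, Ashgrove 5.1399, Rivermont 2.8904.
Lower quotas: Fernley 3, Claybrook 4, Ashgrove 5, Rivermont 2 (sum 14, leaving 2 seats).
Remainders in descending order: Rivermont 0.8904, Claybrook 0.4981, Fernley 0.4716, Ashgrove 0.1399.
The surplus seats go to Rivermont, Claybrook.

Fernley=3, Claybrook=5, Ashgrove=5, Rivermont=3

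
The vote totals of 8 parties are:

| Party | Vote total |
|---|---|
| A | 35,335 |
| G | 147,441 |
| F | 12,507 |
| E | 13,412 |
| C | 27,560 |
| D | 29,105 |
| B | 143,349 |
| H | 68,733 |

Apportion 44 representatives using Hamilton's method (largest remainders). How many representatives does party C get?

3

Standard divisor: 477442 ÷ 44 ≈ 10850.955.
Standard quotas: A 3.2564, G 13.5878, F 1.1526, E 1.2360, C 2.5399, D 2.6823, B 13.2107, H 6.3343.
Lower quotas: A 3, G 13, F 1, E 1, C 2, D 2, B 13, H 6 (sum 41, leaving 3 seats).
Remainders in descending order: D 0.6823, G 0.5878, C 0.5399, H 0.3343, A 0.2564, E 0.2360, B 0.2107, F 0.1526.
The surplus seats go to D, G, C.
C receives 3.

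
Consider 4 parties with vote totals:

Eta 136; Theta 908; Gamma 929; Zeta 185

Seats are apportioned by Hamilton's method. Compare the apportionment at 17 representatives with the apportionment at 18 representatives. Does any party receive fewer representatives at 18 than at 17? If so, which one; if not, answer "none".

At 17 seats: Eta 1, Theta 7, Gamma 7, Zeta 2.
At 18 seats: Eta 1, Theta 8, Gamma 8, Zeta 1.
Zeta drops from 2 to 1.

Zeta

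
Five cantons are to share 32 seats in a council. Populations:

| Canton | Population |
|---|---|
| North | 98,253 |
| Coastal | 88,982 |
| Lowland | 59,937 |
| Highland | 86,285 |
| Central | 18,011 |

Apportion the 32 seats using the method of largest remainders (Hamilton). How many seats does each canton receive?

North 9, Coastal 8, Lowland 5, Highland 8, Central 2

Total 351468; standard divisor 351468/32 ≈ 10983.375.
Standard quotas: North 8.9456, Coastal 8.1015, Lowland 5.4571, Highland 7.8560, Central 1.6398.
Lower quotas: North 8, Coastal 8, Lowland 5, Highland 7, Central 1 (sum 29, leaving 3 seats).
Remainders in descending order: North 0.9456, Highland 0.8560, Central 0.6398, Lowland 0.4571, Coastal 0.1015.
The surplus seats go to North, Highland, Central.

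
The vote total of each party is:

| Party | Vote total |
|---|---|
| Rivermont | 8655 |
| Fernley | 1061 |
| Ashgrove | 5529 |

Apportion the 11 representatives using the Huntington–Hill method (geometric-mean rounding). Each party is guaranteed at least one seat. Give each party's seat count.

Rivermont: 6; Fernley: 1; Ashgrove: 4

With divisor 1458: modified quotas Rivermont 5.936, Fernley 0.728, Ashgrove 3.792.
Geometric-mean thresholds: Rivermont √(5·6)=5.477, Fernley (min 1), Ashgrove √(3·4)=3.464.
Each quota rounded against its threshold gives Rivermont 6, Fernley 1, Ashgrove 4 (total 11).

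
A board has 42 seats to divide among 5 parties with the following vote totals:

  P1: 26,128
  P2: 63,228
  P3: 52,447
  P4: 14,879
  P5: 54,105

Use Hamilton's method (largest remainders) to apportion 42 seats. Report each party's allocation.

P1: 5; P2: 13; P3: 10; P4: 3; P5: 11

The standard divisor is 210787/42 ≈ 5018.738.
Standard quotas: P1 5.2061, P2 12.5984, P3 10.4502, P4 2.9647, P5 10.7806.
Lower quotas: P1 5, P2 12, P3 10, P4 2, P5 10 (sum 39, leaving 3 seats).
Remainders in descending order: P4 0.9647, P5 0.7806, P2 0.5984, P3 0.4502, P1 0.2061.
The surplus seats go to P4, P5, P2.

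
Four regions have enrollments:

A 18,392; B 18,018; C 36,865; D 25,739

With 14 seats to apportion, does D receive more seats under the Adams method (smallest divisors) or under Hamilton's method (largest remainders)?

Hamilton

Adams: A 3, B 3, C 5, D 3.
Hamilton: A 3, B 2, C 5, D 4.
D gets 3 under Adams and 4 under Hamilton.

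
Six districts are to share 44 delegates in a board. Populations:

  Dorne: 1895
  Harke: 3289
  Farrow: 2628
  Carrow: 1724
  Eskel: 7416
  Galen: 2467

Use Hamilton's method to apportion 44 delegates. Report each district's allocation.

Standard divisor: 19419 ÷ 44 ≈ 441.341.
Standard quotas: Dorne 4.2937, Harke 7.4523, Farrow 5.9546, Carrow 3.9063, Eskel 16.8033, Galen 5.5898.
Lower quotas: Dorne 4, Harke 7, Farrow 5, Carrow 3, Eskel 16, Galen 5 (sum 40, leaving 4 seats).
Remainders in descending order: Farrow 0.9546, Carrow 0.9063, Eskel 0.8033, Galen 0.5898, Harke 0.4523, Dorne 0.2937.
Largest remainders: Farrow, Carrow, Eskel, Galen receive the extra seats.

Dorne 4; Harke 7; Farrow 6; Carrow 4; Eskel 17; Galen 6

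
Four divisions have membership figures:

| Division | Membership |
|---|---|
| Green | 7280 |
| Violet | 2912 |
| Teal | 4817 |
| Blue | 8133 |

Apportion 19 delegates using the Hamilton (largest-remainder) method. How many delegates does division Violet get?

2

Total 23142; standard divisor 23142/19 = 1218.
Standard quotas: Green 5.9770, Violet 2.3908, Teal 3.9548, Blue 6.6773.
Lower quotas: Green 5, Violet 2, Teal 3, Blue 6 (sum 16, leaving 3 seats).
Remainders in descending order: Green 0.9770, Teal 0.9548, Blue 0.6773, Violet 0.3908.
The surplus seats go to Green, Teal, Blue.
Violet receives 2.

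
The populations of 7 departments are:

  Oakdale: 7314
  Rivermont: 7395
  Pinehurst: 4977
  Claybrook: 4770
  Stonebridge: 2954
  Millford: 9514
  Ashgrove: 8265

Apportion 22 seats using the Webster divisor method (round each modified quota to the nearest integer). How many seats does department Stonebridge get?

1

Standard divisor 45189/22 ≈ 2054.045; standard quotas: Oakdale 3.561, Rivermont 3.600, Pinehurst 2.423, Claybrook 2.322, Stonebridge 1.438, Millford 4.632, Ashgrove 4.024.
Rounding to the nearest integer gives Oakdale 4, Rivermont 4, Pinehurst 2, Claybrook 2, Stonebridge 1, Millford 5, Ashgrove 4 — total 22, matching the house size, so no adjustment is needed.
Stonebridge receives 1.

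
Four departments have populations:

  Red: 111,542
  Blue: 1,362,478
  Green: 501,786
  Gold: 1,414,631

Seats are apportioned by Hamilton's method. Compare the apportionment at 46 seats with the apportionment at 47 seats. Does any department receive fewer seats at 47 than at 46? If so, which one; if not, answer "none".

Red

At 46 seats: Red 2, Blue 18, Green 7, Gold 19.
At 47 seats: Red 1, Blue 19, Green 7, Gold 20.
Red drops from 2 to 1.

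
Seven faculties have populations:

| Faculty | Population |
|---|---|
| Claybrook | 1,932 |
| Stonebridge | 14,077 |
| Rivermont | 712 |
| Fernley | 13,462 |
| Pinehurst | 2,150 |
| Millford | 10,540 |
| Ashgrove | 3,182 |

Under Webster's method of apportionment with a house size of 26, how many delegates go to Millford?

6

Standard divisor 46055/26 ≈ 1771.346; standard quotas: Claybrook 1.091, Stonebridge 7.947, Rivermont 0.402, Fernley 7.600, Pinehurst 1.214, Millford 5.950, Ashgrove 1.796.
Rounding to the nearest integer gives Claybrook 1, Stonebridge 8, Rivermont 0, Fernley 8, Pinehurst 1, Millford 6, Ashgrove 2 — total 26, matching the house size, so no adjustment is needed.
Millford receives 6.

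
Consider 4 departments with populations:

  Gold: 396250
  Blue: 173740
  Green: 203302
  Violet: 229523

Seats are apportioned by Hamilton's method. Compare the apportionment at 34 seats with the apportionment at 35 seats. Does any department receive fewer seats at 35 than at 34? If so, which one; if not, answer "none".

At 34 seats: Gold 13, Blue 6, Green 7, Violet 8.
At 35 seats: Gold 14, Blue 6, Green 7, Violet 8.
No department's allocation decreased.

none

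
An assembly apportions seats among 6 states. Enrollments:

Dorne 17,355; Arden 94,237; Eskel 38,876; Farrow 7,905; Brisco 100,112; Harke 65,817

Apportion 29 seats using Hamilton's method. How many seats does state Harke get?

The standard divisor is 324302/29 ≈ 11182.828.
Standard quotas: Dorne 1.5519, Arden 8.4269, Eskel 3.4764, Farrow 0.7069, Brisco 8.9523, Harke 5.8855.
Lower quotas: Dorne 1, Arden 8, Eskel 3, Farrow 0, Brisco 8, Harke 5 (sum 25, leaving 4 seats).
Remainders in descending order: Brisco 0.9523, Harke 0.8855, Farrow 0.7069, Dorne 0.5519, Eskel 0.4764, Arden 0.4269.
Largest remainders: Brisco, Harke, Farrow, Dorne receive the extra seats.
Harke receives 6.

6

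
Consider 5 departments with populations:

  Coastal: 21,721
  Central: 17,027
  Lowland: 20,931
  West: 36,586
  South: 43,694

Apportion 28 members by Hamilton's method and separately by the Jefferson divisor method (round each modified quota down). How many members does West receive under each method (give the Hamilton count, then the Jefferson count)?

Hamilton: Coastal 4, Central 4, Lowland 4, West 7, South 9.
Jefferson: Coastal 4, Central 3, Lowland 4, West 8, South 9.
West gets 7 under Hamilton and 8 under Jefferson.

7 and 8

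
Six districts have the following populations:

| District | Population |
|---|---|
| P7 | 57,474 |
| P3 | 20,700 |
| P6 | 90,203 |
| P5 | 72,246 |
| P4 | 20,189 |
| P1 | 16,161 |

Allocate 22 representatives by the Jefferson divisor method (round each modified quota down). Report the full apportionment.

P7=5; P3=1; P6=8; P5=6; P4=1; P1=1

Standard divisor 276973/22 ≈ 12589.682; standard quotas: P7 4.565, P3 1.644, P6 7.165, P5 5.739, P4 1.604, P1 1.284.
Rounding down gives 4, 1, 7, 5, 1, 1 = 19 seats, so the divisor must be adjusted.
With modified divisor 10800: modified quotas P7 5.322, P3 1.917, P6 8.352, P5 6.689, P4 1.869, P1 1.496.
Rounding down: P7 5, P3 1, P6 8, P5 6, P4 1, P1 1 (total 22).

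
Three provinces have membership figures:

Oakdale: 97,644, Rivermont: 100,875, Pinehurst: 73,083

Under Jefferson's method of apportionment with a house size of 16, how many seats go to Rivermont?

6

Standard divisor 271602/16 ≈ 16975.125; standard quotas: Oakdale 5.752, Rivermont 5.943, Pinehurst 4.305.
Rounding down gives 5, 5, 4 = 14 seats, so the divisor must be adjusted.
With modified divisor 15400: modified quotas Oakdale 6.341, Rivermont 6.550, Pinehurst 4.746.
Rounding down: Oakdale 6, Rivermont 6, Pinehurst 4 (total 16).
Rivermont receives 6.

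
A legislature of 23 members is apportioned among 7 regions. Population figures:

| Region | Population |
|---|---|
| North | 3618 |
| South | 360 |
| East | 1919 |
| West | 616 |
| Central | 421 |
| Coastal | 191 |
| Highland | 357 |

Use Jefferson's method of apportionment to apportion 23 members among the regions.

Standard divisor 7482/23 ≈ 325.304; standard quotas: North 11.122, South 1.107, East 5.899, West 1.894, Central 1.294, Coastal 0.587, Highland 1.097.
Rounding down gives 11, 1, 5, 1, 1, 0, 1 = 20 seats, so the divisor must be adjusted.
With modified divisor 300: modified quotas North 12.060, South 1.200, East 6.397, West 2.053, Central 1.403, Coastal 0.637, Highland 1.190.
Rounding down: North 12, South 1, East 6, West 2, Central 1, Coastal 0, Highland 1 (total 23).

North 12, South 1, East 6, West 2, Central 1, Coastal 0, Highland 1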